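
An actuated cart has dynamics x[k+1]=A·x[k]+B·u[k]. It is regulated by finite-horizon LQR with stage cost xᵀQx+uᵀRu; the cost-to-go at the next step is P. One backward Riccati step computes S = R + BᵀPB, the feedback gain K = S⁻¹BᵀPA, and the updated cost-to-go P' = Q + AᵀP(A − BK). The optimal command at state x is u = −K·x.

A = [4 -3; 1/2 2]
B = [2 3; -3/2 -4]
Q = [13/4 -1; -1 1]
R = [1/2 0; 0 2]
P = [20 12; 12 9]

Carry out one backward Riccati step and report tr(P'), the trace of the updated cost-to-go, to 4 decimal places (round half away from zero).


BᵀP = [22.0000 10.5000; 12.0000 0.0000]
S = R + BᵀPB = [1/2 0; 0 2] + [28.2500 24.0000; 24.0000 36.0000] = [28.7500 24.0000; 24.0000 38.0000]
BᵀPA = [93.2500 -45.0000; 48.0000 -36.0000]
K = S⁻¹·BᵀPA = [4.6302 -1.6379; -1.6612 0.0871]
A−BK = [-0.2769 0.0145; 0.8006 -0.1084]
AᵀP(A−BK) = [18.2202 -4.4434; -4.4434 1.4288]
P' = Q + AᵀP(A−BK) = [21.4702 -5.4434; -5.4434 2.4288]
tr(P') = 23.8991

23.8991


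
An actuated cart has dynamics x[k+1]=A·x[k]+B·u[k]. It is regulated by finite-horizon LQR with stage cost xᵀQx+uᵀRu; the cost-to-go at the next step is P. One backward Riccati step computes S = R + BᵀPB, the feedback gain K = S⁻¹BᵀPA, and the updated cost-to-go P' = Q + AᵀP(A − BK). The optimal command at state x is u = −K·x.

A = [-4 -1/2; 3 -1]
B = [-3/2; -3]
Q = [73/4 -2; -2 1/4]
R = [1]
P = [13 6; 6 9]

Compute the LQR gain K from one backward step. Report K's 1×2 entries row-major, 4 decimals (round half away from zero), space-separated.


0.2542 0.3313

BᵀP = [-37.5000 -36.0000]
S = R + BᵀPB = [1] + [164.2500] = [165.2500]
BᵀPA = [42.0000 54.7500]
K = S⁻¹·BᵀPA = [0.2542 0.3313]
A−BK = [-3.6188 -0.0030; 3.7625 -0.0061]
AᵀP(A−BK) = [134.3253 0.0847; 0.0847 0.1104]
P' = Q + AᵀP(A−BK) = [152.5753 -1.9153; -1.9153 0.3604]
tr(P') = 152.9357


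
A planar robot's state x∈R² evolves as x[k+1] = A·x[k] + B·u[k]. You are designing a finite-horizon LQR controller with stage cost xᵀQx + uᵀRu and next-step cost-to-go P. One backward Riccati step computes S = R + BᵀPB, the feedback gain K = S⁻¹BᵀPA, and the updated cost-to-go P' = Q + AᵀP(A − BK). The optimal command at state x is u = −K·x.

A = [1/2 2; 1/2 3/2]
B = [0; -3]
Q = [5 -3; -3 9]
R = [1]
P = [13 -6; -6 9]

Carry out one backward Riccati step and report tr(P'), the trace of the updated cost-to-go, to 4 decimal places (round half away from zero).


BᵀP = [18.0000 -27.0000]
S = R + BᵀPB = [1] + [81.0000] = [82.0000]
BᵀPA = [-4.5000 -4.5000]
K = S⁻¹·BᵀPA = [-0.0549 -0.0549]
A−BK = [0.5000 2.0000; 0.3354 1.3354]
AᵀP(A−BK) = [2.2530 9.0030; 9.0030 36.0030]
P' = Q + AᵀP(A−BK) = [7.2530 6.0030; 6.0030 45.0030]
tr(P') = 52.2561

52.2561


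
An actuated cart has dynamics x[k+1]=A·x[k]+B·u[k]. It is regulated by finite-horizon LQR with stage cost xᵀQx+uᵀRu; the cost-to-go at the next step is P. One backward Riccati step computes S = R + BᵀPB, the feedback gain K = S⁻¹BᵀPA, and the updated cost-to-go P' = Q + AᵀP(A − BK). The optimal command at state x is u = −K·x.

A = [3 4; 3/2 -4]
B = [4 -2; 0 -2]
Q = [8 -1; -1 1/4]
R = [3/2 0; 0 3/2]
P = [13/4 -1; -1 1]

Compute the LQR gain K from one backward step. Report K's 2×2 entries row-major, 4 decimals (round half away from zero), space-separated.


BᵀP = [13.0000 -4.0000; -4.5000 0.0000]
S = R + BᵀPB = [3/2 0; 0 3/2] + [52.0000 -18.0000; -18.0000 9.0000] = [53.5000 -18.0000; -18.0000 10.5000]
BᵀPA = [33.0000 68.0000; -13.5000 -18.0000]
K = S⁻¹·BᵀPA = [0.4353 1.6404; -0.5394 1.0978]
A−BK = [0.1798 -0.3659; 0.4211 -1.8044]
AᵀP(A−BK) = [0.8517 -0.3123; -0.3123 8.2145]
P' = Q + AᵀP(A−BK) = [8.8517 -1.3123; -1.3123 8.4645]
tr(P') = 17.3162

0.4353 1.6404 -0.5394 1.0978


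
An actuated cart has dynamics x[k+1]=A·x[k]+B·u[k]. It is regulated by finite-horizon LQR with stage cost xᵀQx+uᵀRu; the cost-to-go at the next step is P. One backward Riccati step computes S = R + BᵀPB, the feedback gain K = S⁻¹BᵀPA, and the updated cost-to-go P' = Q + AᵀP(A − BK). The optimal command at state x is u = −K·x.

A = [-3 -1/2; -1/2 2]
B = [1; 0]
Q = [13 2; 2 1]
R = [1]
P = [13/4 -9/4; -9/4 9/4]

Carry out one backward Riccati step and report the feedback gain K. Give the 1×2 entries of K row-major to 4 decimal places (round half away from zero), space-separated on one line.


BᵀP = [3.2500 -2.2500]
S = R + BᵀPB = [1] + [3.2500] = [4.2500]
BᵀPA = [-8.6250 -6.1250]
K = S⁻¹·BᵀPA = [-2.0294 -1.4412]
A−BK = [-0.9706 0.9412; -0.5000 2.0000]
AᵀP(A−BK) = [5.5588 3.1324; 3.1324 5.4853]
P' = Q + AᵀP(A−BK) = [18.5588 5.1324; 5.1324 6.4853]
tr(P') = 25.0441

-2.0294 -1.4412


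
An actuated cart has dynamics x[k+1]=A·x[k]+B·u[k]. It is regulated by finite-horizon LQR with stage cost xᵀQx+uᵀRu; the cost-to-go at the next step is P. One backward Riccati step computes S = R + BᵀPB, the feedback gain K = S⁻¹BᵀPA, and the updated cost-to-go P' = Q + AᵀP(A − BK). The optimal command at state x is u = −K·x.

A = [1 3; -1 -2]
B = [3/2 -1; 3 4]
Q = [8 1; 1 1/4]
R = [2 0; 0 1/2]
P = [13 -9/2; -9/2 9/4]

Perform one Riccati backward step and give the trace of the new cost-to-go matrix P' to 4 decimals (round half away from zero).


BᵀP = [6.0000 0.0000; -31.0000 13.5000]
S = R + BᵀPB = [2 0; 0 1/2] + [9.0000 -6.0000; -6.0000 85.0000] = [11.0000 -6.0000; -6.0000 85.5000]
BᵀPA = [6.0000 18.0000; -44.5000 -120.0000]
K = S⁻¹·BᵀPA = [0.2720 0.9055; -0.5014 -1.3400]
A−BK = [0.0907 0.3018; 0.1896 0.6434]
AᵀP(A−BK) = [0.3067 0.9386; 0.9386 2.9055]
P' = Q + AᵀP(A−BK) = [8.3067 1.9386; 1.9386 3.1555]
tr(P') = 11.4621

11.4621


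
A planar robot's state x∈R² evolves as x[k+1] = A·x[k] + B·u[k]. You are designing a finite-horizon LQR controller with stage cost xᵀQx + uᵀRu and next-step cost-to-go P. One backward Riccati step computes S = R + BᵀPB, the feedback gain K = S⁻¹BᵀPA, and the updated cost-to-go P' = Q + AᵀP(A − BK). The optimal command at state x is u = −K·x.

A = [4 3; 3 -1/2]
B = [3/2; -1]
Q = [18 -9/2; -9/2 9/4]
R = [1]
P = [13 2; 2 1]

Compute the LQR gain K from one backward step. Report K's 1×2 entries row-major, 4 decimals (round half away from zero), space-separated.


3.0099 2.0396

BᵀP = [17.5000 2.0000]
S = R + BᵀPB = [1] + [24.2500] = [25.2500]
BᵀPA = [76.0000 51.5000]
K = S⁻¹·BᵀPA = [3.0099 2.0396]
A−BK = [-0.5149 -0.0594; 6.0099 1.5396]
AᵀP(A−BK) = [36.2475 13.4901; 13.4901 6.2104]
P' = Q + AᵀP(A−BK) = [54.2475 8.9901; 8.9901 8.4604]
tr(P') = 62.7079


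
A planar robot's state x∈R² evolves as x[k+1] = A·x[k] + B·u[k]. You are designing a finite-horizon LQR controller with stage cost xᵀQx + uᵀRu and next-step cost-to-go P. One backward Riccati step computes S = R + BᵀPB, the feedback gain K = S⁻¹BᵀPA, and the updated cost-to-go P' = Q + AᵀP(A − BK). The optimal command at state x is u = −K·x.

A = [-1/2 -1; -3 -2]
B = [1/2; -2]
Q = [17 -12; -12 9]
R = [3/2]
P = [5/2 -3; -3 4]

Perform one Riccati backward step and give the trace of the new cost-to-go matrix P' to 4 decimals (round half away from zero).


28.7539

BᵀP = [7.2500 -9.5000]
S = R + BᵀPB = [3/2] + [22.6250] = [24.1250]
BᵀPA = [24.8750 11.7500]
K = S⁻¹·BᵀPA = [1.0311 0.4870]
A−BK = [-1.0155 -1.2435; -0.9378 -1.0259]
AᵀP(A−BK) = [1.9767 1.1347; 1.1347 0.7772]
P' = Q + AᵀP(A−BK) = [18.9767 -10.8653; -10.8653 9.7772]
tr(P') = 28.7539


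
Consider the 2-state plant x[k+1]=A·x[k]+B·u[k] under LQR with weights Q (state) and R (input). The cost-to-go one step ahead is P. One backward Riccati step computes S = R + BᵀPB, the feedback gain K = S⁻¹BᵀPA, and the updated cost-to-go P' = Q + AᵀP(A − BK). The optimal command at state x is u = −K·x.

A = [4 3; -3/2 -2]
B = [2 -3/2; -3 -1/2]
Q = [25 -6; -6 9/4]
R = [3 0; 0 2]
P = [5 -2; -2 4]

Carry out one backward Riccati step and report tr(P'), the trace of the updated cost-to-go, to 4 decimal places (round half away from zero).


BᵀP = [16.0000 -16.0000; -6.5000 1.0000]
S = R + BᵀPB = [3 0; 0 2] + [80.0000 -16.0000; -16.0000 9.2500] = [83.0000 -16.0000; -16.0000 11.2500]
BᵀPA = [88.0000 80.0000; -27.5000 -21.5000]
K = S⁻¹·BᵀPA = [0.8115 0.8204; -1.2903 -0.7444]
A−BK = [0.4415 0.2427; 0.2894 0.0889]
AᵀP(A−BK) = [6.1040 4.3379; 4.3379 3.3670]
P' = Q + AᵀP(A−BK) = [31.1040 -1.6621; -1.6621 5.6170]
tr(P') = 36.7210

36.7210


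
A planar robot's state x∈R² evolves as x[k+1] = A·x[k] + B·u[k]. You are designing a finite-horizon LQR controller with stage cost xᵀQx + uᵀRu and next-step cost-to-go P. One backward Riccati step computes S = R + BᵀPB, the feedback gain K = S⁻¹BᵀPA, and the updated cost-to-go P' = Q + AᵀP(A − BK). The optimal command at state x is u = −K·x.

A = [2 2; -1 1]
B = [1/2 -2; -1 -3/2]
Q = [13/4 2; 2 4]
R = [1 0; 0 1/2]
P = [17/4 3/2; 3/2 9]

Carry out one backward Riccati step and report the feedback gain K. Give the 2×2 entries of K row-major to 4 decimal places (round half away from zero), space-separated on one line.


1.5459 0.2954 -0.4748 -0.8831

BᵀP = [0.6250 -8.2500; -10.7500 -16.5000]
S = R + BᵀPB = [1 0; 0 1/2] + [8.5625 11.1250; 11.1250 46.2500] = [9.5625 11.1250; 11.1250 46.7500]
BᵀPA = [9.5000 -7.0000; -5.0000 -38.0000]
K = S⁻¹·BᵀPA = [1.5459 0.2954; -0.4748 -0.8831]
A−BK = [0.2774 0.0860; -0.1664 -0.0293]
AᵀP(A−BK) = [2.9402 0.7780; 0.7780 0.5088]
P' = Q + AᵀP(A−BK) = [6.1902 2.7780; 2.7780 4.5088]
tr(P') = 10.6990


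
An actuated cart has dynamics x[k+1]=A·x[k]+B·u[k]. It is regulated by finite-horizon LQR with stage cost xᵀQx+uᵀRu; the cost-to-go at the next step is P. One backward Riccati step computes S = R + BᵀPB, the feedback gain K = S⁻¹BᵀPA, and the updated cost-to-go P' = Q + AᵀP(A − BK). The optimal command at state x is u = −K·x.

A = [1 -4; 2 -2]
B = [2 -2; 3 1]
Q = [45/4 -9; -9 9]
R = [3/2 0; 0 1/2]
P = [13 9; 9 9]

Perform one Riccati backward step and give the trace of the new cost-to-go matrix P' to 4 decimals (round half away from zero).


BᵀP = [53.0000 45.0000; -17.0000 -9.0000]
S = R + BᵀPB = [3/2 0; 0 1/2] + [241.0000 -61.0000; -61.0000 25.0000] = [242.5000 -61.0000; -61.0000 25.5000]
BᵀPA = [143.0000 -302.0000; -35.0000 86.0000]
K = S⁻¹·BᵀPA = [0.6137 -0.9969; 0.0956 0.9879]
A−BK = [-0.0362 -0.0305; 0.0631 0.0026]
AᵀP(A−BK) = [0.5814 -0.8728; -0.8728 1.9892]
P' = Q + AᵀP(A−BK) = [11.8314 -9.8728; -9.8728 10.9892]
tr(P') = 22.8206

22.8206


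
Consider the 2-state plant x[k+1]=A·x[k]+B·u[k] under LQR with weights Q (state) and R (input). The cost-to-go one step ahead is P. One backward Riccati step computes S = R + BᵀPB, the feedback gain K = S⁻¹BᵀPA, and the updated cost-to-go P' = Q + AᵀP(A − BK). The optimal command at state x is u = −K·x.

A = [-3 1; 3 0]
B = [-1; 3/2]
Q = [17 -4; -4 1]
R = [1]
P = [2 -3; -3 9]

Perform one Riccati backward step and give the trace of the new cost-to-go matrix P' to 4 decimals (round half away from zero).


24.0620

BᵀP = [-6.5000 16.5000]
S = R + BᵀPB = [1] + [31.2500] = [32.2500]
BᵀPA = [69.0000 -6.5000]
K = S⁻¹·BᵀPA = [2.1395 -0.2016]
A−BK = [-0.8605 0.7984; -0.2093 0.3023]
AᵀP(A−BK) = [5.3721 -1.0930; -1.0930 0.6899]
P' = Q + AᵀP(A−BK) = [22.3721 -5.0930; -5.0930 1.6899]
tr(P') = 24.0620


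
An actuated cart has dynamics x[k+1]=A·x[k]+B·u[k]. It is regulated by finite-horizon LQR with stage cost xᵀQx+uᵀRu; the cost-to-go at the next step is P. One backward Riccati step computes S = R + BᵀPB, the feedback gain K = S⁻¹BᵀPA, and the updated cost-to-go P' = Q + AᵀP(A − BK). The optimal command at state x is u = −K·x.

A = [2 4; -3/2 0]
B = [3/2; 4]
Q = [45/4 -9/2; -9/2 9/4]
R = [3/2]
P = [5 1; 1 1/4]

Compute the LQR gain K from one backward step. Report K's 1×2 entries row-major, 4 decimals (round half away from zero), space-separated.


0.6696 1.6000

BᵀP = [11.5000 2.5000]
S = R + BᵀPB = [3/2] + [27.2500] = [28.7500]
BᵀPA = [19.2500 46.0000]
K = S⁻¹·BᵀPA = [0.6696 1.6000]
A−BK = [0.9957 1.6000; -4.1783 -6.4000]
AᵀP(A−BK) = [1.6734 3.2000; 3.2000 6.4000]
P' = Q + AᵀP(A−BK) = [12.9234 -1.3000; -1.3000 8.6500]
tr(P') = 21.5734


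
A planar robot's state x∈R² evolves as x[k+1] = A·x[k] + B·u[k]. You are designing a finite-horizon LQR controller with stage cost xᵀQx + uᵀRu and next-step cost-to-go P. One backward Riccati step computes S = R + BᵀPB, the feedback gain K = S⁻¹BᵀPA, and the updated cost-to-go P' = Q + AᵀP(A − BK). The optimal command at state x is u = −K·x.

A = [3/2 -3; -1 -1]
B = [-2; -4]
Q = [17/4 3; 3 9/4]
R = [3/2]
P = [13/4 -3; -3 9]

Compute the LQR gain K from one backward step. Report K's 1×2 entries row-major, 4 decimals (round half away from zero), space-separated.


BᵀP = [5.5000 -30.0000]
S = R + BᵀPB = [3/2] + [109.0000] = [110.5000]
BᵀPA = [38.2500 13.5000]
K = S⁻¹·BᵀPA = [0.3462 0.1222]
A−BK = [2.1923 -2.7557; 0.3846 -0.5113]
AᵀP(A−BK) = [12.0721 -14.7981; -14.7981 18.6007]
P' = Q + AᵀP(A−BK) = [16.3221 -11.7981; -11.7981 20.8507]
tr(P') = 37.1728

0.3462 0.1222


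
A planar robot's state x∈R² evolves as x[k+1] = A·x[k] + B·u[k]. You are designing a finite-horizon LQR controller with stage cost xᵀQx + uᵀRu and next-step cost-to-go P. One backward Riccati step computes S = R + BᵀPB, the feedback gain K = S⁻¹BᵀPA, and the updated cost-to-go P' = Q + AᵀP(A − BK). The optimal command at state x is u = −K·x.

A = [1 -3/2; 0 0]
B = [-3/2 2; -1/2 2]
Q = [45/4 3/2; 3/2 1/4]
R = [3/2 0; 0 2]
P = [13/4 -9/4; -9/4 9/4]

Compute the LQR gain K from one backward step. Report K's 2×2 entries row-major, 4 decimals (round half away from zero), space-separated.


-0.6111 0.9167 0.0278 -0.0417

BᵀP = [-3.7500 2.2500; 2.0000 0.0000]
S = R + BᵀPB = [3/2 0; 0 2] + [4.5000 -3.0000; -3.0000 4.0000] = [6.0000 -3.0000; -3.0000 6.0000]
BᵀPA = [-3.7500 5.6250; 2.0000 -3.0000]
K = S⁻¹·BᵀPA = [-0.6111 0.9167; 0.0278 -0.0417]
A−BK = [0.0278 -0.0417; -0.3611 0.5417]
AᵀP(A−BK) = [0.9028 -1.3542; -1.3542 2.0313]
P' = Q + AᵀP(A−BK) = [12.1528 0.1458; 0.1458 2.2813]
tr(P') = 14.4340


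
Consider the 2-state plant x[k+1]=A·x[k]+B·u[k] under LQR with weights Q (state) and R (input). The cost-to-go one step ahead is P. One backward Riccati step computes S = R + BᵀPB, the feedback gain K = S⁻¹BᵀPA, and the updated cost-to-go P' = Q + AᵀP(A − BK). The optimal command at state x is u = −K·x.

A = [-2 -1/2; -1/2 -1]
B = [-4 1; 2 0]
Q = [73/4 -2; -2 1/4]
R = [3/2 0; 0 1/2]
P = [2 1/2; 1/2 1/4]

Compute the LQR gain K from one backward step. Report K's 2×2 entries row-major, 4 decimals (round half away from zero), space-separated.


0.4130 0.1159 -0.5435 -0.2754

BᵀP = [-7.0000 -1.5000; 2.0000 0.5000]
S = R + BᵀPB = [3/2 0; 0 1/2] + [25.0000 -7.0000; -7.0000 2.0000] = [26.5000 -7.0000; -7.0000 2.5000]
BᵀPA = [14.7500 5.0000; -4.2500 -1.5000]
K = S⁻¹·BᵀPA = [0.4130 0.1159; -0.5435 -0.2754]
A−BK = [0.1957 0.2391; -1.3261 -1.2319]
AᵀP(A−BK) = [0.6603 0.3696; 0.3696 0.2572]
P' = Q + AᵀP(A−BK) = [18.9103 -1.6304; -1.6304 0.5072]
tr(P') = 19.4176


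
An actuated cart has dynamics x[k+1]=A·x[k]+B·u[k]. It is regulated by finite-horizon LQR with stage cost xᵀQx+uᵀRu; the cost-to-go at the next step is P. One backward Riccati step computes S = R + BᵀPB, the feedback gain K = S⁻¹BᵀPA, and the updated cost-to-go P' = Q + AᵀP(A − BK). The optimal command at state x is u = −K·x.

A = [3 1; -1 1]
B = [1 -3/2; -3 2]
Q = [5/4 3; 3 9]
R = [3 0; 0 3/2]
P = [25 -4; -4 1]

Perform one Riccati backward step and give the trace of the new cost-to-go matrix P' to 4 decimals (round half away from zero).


BᵀP = [37.0000 -7.0000; -45.5000 8.0000]
S = R + BᵀPB = [3 0; 0 3/2] + [58.0000 -69.5000; -69.5000 84.2500] = [61.0000 -69.5000; -69.5000 85.7500]
BᵀPA = [118.0000 30.0000; -144.5000 -37.5000]
K = S⁻¹·BᵀPA = [0.1891 -0.0843; -1.5318 -0.5056]
A−BK = [0.5131 0.3258; 2.6311 1.7584]
AᵀP(A−BK) = [6.3315 2.8820; 2.8820 1.5674]
P' = Q + AᵀP(A−BK) = [7.5815 5.8820; 5.8820 10.5674]
tr(P') = 18.1489

18.1489


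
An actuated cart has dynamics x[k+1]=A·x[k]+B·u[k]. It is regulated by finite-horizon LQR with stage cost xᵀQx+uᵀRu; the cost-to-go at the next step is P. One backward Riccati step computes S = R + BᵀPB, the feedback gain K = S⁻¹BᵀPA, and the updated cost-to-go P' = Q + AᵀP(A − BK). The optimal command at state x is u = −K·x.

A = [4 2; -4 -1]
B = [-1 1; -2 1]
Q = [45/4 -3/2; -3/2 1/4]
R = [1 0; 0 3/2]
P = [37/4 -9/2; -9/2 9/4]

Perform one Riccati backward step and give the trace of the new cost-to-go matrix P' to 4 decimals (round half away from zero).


BᵀP = [-0.2500 0.0000; 4.7500 -2.2500]
S = R + BᵀPB = [1 0; 0 3/2] + [0.2500 -0.2500; -0.2500 2.5000] = [1.2500 -0.2500; -0.2500 4.0000]
BᵀPA = [-1.0000 -0.5000; 28.0000 11.7500]
K = S⁻¹·BᵀPA = [0.6076 0.1899; 7.0380 2.9494]
A−BK = [-2.4304 -0.7595; -9.8228 -3.5696]
AᵀP(A−BK) = [131.5443 54.6076; 54.6076 22.6899]
P' = Q + AᵀP(A−BK) = [142.7943 53.1076; 53.1076 22.9399]
tr(P') = 165.7342

165.7342


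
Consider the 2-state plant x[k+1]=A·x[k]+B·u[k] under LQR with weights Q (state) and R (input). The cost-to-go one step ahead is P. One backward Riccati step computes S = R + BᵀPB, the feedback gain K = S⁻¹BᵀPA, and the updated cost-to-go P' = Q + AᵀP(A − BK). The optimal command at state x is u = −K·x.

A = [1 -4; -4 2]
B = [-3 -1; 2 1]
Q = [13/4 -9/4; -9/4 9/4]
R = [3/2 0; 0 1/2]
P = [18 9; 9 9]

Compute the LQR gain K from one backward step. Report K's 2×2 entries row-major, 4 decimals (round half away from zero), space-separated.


BᵀP = [-36.0000 -9.0000; -9.0000 0.0000]
S = R + BᵀPB = [3/2 0; 0 1/2] + [90.0000 27.0000; 27.0000 9.0000] = [91.5000 27.0000; 27.0000 9.5000]
BᵀPA = [0.0000 126.0000; -9.0000 36.0000]
K = S⁻¹·BᵀPA = [1.7326 1.6043; -5.8717 -0.7701]
A−BK = [0.3262 0.0428; -1.5936 -0.4385]
AᵀP(A−BK) = [37.1551 11.0695; 11.0695 5.5829]
P' = Q + AᵀP(A−BK) = [40.4051 8.8195; 8.8195 7.8329]
tr(P') = 48.2380

1.7326 1.6043 -5.8717 -0.7701


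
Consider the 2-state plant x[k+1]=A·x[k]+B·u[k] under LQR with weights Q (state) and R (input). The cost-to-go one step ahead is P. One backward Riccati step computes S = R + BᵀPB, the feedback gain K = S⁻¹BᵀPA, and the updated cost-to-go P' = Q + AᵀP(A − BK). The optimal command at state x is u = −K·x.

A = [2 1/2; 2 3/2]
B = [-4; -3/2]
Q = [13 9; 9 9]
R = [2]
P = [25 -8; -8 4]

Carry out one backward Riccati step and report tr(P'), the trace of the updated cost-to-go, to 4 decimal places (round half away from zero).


BᵀP = [-88.0000 26.0000]
S = R + BᵀPB = [2] + [313.0000] = [315.0000]
BᵀPA = [-124.0000 -5.0000]
K = S⁻¹·BᵀPA = [-0.3937 -0.0159]
A−BK = [0.4254 0.4365; 1.4095 1.4762]
AᵀP(A−BK) = [3.1873 3.0317; 3.0317 3.1706]
P' = Q + AᵀP(A−BK) = [16.1873 12.0317; 12.0317 12.1706]
tr(P') = 28.3579

28.3579


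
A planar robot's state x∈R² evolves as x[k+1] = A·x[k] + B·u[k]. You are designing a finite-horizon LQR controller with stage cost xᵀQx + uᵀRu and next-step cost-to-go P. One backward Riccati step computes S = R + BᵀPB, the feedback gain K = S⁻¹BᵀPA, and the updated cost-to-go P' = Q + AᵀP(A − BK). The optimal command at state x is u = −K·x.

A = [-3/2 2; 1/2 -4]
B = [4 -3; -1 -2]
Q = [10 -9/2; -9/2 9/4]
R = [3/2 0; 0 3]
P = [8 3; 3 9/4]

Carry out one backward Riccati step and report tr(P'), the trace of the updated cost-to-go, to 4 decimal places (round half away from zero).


BᵀP = [29.0000 9.7500; -30.0000 -13.5000]
S = R + BᵀPB = [3/2 0; 0 3] + [106.2500 -106.5000; -106.5000 117.0000] = [107.7500 -106.5000; -106.5000 120.0000]
BᵀPA = [-38.6250 19.0000; 38.2500 -6.0000]
K = S⁻¹·BᵀPA = [-0.3536 1.0335; 0.0050 0.8673]
A−BK = [-0.0709 0.4676; 0.1564 -1.2319]
AᵀP(A−BK) = [0.2163 -0.7525; -0.7525 5.5664]
P' = Q + AᵀP(A−BK) = [10.2163 -5.2525; -5.2525 7.8164]
tr(P') = 18.0327

18.0327


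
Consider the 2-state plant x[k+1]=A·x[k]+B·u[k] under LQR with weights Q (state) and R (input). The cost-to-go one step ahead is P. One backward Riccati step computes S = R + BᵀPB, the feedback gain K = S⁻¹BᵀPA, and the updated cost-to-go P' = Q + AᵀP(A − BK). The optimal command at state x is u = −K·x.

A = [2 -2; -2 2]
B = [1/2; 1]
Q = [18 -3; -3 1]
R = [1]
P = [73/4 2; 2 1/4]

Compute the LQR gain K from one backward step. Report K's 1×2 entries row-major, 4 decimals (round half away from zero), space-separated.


BᵀP = [11.1250 1.2500]
S = R + BᵀPB = [1] + [6.8125] = [7.8125]
BᵀPA = [19.7500 -19.7500]
K = S⁻¹·BᵀPA = [2.5280 -2.5280]
A−BK = [0.7360 -0.7360; -4.5280 4.5280]
AᵀP(A−BK) = [8.0720 -8.0720; -8.0720 8.0720]
P' = Q + AᵀP(A−BK) = [26.0720 -11.0720; -11.0720 9.0720]
tr(P') = 35.1440

2.5280 -2.5280


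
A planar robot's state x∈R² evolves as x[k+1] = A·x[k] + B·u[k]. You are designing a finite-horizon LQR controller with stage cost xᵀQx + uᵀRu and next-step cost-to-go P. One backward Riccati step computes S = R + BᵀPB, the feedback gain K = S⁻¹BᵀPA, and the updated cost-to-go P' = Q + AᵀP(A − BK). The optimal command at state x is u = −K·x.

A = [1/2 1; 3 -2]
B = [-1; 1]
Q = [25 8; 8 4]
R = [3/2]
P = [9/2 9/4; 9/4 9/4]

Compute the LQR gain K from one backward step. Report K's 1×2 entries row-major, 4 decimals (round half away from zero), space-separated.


BᵀP = [-2.2500 0.0000]
S = R + BᵀPB = [3/2] + [2.2500] = [3.7500]
BᵀPA = [-1.1250 -2.2500]
K = S⁻¹·BᵀPA = [-0.3000 -0.6000]
A−BK = [0.2000 0.4000; 3.3000 -1.4000]
AᵀP(A−BK) = [27.7875 -7.4250; -7.4250 3.1500]
P' = Q + AᵀP(A−BK) = [52.7875 0.5750; 0.5750 7.1500]
tr(P') = 59.9375

-0.3000 -0.6000


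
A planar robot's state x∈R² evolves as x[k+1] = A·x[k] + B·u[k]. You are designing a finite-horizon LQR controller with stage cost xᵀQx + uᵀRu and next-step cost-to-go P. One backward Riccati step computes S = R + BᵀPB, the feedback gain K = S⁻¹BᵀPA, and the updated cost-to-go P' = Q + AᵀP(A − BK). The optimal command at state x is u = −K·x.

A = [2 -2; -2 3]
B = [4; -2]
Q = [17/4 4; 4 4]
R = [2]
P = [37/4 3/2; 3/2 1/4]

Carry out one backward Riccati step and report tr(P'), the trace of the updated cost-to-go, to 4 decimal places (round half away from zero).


BᵀP = [34.0000 5.5000]
S = R + BᵀPB = [2] + [125.0000] = [127.0000]
BᵀPA = [57.0000 -51.5000]
K = S⁻¹·BᵀPA = [0.4488 -0.4055]
A−BK = [0.2047 -0.3780; -1.1024 2.1890]
AᵀP(A−BK) = [0.4173 -0.3858; -0.3858 0.3661]
P' = Q + AᵀP(A−BK) = [4.6673 3.6142; 3.6142 4.3661]
tr(P') = 9.0335

9.0335


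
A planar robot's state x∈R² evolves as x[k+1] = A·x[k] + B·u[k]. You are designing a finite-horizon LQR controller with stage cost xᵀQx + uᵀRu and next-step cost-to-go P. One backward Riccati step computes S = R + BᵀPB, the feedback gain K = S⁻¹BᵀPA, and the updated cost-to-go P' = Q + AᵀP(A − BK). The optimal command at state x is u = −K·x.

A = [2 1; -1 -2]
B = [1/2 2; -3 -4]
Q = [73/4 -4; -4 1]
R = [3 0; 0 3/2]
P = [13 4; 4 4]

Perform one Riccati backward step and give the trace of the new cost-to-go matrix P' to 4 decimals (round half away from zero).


26.9374

BᵀP = [-5.5000 -10.0000; 10.0000 -8.0000]
S = R + BᵀPB = [3 0; 0 3/2] + [27.2500 29.0000; 29.0000 52.0000] = [30.2500 29.0000; 29.0000 53.5000]
BᵀPA = [-1.0000 14.5000; 28.0000 26.0000]
K = S⁻¹·BᵀPA = [-1.1134 0.0280; 1.1269 0.4708]
A−BK = [0.3029 0.0444; 0.1674 -0.0328]
AᵀP(A−BK) = [7.3343 0.8452; 0.8452 0.3531]
P' = Q + AᵀP(A−BK) = [25.5843 -3.1548; -3.1548 1.3531]
tr(P') = 26.9374


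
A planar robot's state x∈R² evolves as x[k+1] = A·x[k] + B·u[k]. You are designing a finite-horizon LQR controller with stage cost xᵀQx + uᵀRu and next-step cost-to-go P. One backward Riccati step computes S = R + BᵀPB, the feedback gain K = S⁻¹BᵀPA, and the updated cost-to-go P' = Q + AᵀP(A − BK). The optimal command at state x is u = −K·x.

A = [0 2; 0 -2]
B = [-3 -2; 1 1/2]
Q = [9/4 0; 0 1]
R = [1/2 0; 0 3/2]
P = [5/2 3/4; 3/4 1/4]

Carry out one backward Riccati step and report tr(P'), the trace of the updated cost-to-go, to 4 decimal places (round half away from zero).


BᵀP = [-6.7500 -2.0000; -4.6250 -1.3750]
S = R + BᵀPB = [1/2 0; 0 3/2] + [18.2500 12.5000; 12.5000 8.5625] = [18.7500 12.5000; 12.5000 10.0625]
BᵀPA = [0.0000 -9.5000; 0.0000 -6.5000]
K = S⁻¹·BᵀPA = [0.0000 -0.4424; 0.0000 -0.0964]
A−BK = [0.0000 0.4800; 0.0000 -1.5094]
AᵀP(A−BK) = [0.0000 0.0000; 0.0000 0.1706]
P' = Q + AᵀP(A−BK) = [2.2500 0.0000; 0.0000 1.1706]
tr(P') = 3.4206

3.4206


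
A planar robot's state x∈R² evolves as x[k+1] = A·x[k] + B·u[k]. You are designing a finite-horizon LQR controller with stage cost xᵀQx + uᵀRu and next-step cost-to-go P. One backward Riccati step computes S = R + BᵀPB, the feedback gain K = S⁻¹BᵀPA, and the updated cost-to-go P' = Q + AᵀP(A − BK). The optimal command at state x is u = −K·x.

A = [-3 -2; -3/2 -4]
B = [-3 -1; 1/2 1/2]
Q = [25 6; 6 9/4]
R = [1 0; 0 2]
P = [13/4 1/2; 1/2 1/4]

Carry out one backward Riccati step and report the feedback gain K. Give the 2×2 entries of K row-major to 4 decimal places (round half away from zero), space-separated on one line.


BᵀP = [-9.5000 -1.3750; -3.0000 -0.3750]
S = R + BᵀPB = [1 0; 0 2] + [27.8125 8.8125; 8.8125 2.8125] = [28.8125 8.8125; 8.8125 4.8125]
BᵀPA = [30.5625 24.5000; 9.5625 7.5000]
K = S⁻¹·BᵀPA = [1.0297 0.8494; 0.1014 0.0031]
A−BK = [0.1906 0.5512; -2.0656 -4.4262]
AᵀP(A−BK) = [1.8719 2.5113; 2.5113 4.1670]
P' = Q + AᵀP(A−BK) = [26.8719 8.5113; 8.5113 6.4170]
tr(P') = 33.2889

1.0297 0.8494 0.1014 0.0031


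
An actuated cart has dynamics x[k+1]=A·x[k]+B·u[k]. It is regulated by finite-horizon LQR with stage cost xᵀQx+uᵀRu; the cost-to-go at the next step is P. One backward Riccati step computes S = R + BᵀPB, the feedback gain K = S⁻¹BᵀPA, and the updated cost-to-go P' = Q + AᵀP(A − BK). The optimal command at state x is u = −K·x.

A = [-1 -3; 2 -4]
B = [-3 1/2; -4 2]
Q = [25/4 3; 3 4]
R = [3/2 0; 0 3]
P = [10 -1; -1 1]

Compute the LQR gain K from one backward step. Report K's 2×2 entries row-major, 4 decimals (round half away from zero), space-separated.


0.4486 0.9720 0.8972 -0.0561

BᵀP = [-26.0000 -1.0000; 3.0000 1.5000]
S = R + BᵀPB = [3/2 0; 0 3] + [82.0000 -15.0000; -15.0000 4.5000] = [83.5000 -15.0000; -15.0000 7.5000]
BᵀPA = [24.0000 82.0000; 0.0000 -15.0000]
K = S⁻¹·BᵀPA = [0.4486 0.9720; 0.8972 -0.0561]
A−BK = [-0.1028 -0.0561; 2.0000 0.0000]
AᵀP(A−BK) = [7.2336 0.6729; 0.6729 1.4579]
P' = Q + AᵀP(A−BK) = [13.4836 3.6729; 3.6729 5.4579]
tr(P') = 18.9416


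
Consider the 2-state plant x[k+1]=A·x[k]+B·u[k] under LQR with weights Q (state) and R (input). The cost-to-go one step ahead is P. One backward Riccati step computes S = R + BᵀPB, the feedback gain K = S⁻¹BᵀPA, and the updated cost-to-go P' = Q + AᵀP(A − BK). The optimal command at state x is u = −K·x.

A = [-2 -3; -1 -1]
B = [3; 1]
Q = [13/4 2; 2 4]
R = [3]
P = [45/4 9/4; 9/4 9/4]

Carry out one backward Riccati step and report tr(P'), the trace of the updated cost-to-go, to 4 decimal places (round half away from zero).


11.7500

BᵀP = [36.0000 9.0000]
S = R + BᵀPB = [3] + [117.0000] = [120.0000]
BᵀPA = [-81.0000 -117.0000]
K = S⁻¹·BᵀPA = [-0.6750 -0.9750]
A−BK = [0.0250 -0.0750; -0.3250 -0.0250]
AᵀP(A−BK) = [1.5750 2.0250; 2.0250 2.9250]
P' = Q + AᵀP(A−BK) = [4.8250 4.0250; 4.0250 6.9250]
tr(P') = 11.7500


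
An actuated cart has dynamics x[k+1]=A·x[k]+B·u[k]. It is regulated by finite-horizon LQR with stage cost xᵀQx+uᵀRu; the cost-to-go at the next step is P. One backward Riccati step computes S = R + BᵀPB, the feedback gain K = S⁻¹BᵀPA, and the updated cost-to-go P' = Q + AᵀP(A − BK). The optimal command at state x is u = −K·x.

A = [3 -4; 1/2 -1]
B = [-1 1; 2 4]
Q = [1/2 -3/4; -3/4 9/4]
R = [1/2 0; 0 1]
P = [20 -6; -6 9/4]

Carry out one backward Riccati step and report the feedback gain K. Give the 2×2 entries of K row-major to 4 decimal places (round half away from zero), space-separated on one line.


-1.8657 2.4312 0.9063 -1.2569

BᵀP = [-32.0000 10.5000; -4.0000 3.0000]
S = R + BᵀPB = [1/2 0; 0 1] + [53.0000 10.0000; 10.0000 8.0000] = [53.5000 10.0000; 10.0000 9.0000]
BᵀPA = [-90.7500 117.5000; -10.5000 13.0000]
K = S⁻¹·BᵀPA = [-1.8657 2.4312; 0.9063 -1.2569]
A−BK = [0.2280 -0.3119; 0.6062 -0.8349]
AᵀP(A−BK) = [2.7697 -3.6915; -3.6915 4.9243]
P' = Q + AᵀP(A−BK) = [3.2697 -4.4415; -4.4415 7.1743]
tr(P') = 10.4441


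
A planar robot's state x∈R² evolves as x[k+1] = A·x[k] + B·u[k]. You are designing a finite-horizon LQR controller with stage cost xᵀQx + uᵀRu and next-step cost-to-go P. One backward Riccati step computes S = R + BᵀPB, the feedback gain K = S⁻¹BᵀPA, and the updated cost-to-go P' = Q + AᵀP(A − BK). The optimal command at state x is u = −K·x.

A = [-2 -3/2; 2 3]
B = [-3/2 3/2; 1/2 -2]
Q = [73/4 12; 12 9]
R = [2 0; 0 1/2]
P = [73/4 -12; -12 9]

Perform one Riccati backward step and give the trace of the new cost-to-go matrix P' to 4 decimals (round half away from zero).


BᵀP = [-33.3750 22.5000; 51.3750 -36.0000]
S = R + BᵀPB = [2 0; 0 1/2] + [61.3125 -95.0625; -95.0625 149.0625] = [63.3125 -95.0625; -95.0625 149.5625]
BᵀPA = [111.7500 117.5625; -174.7500 -185.0625]
K = S⁻¹·BᵀPA = [0.2346 -0.0221; -1.0193 -1.2514]
A−BK = [-0.1191 0.3439; -0.1559 0.5082]
AᵀP(A−BK) = [0.6616 0.5365; 0.5365 1.0723]
P' = Q + AᵀP(A−BK) = [18.9116 12.5365; 12.5365 10.0723]
tr(P') = 28.9839

28.9839


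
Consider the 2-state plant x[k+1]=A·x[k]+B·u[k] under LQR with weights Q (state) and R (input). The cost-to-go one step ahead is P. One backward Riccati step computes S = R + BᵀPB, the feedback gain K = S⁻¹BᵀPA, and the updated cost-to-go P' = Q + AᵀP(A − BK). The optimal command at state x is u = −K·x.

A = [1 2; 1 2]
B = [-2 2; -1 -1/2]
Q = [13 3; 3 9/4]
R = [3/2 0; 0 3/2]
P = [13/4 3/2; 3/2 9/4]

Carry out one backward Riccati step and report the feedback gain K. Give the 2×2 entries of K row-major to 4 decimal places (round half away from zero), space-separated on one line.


-0.6055 -1.2110 -0.0393 -0.0785

BᵀP = [-8.0000 -5.2500; 5.7500 1.8750]
S = R + BᵀPB = [3/2 0; 0 3/2] + [21.2500 -13.3750; -13.3750 10.5625] = [22.7500 -13.3750; -13.3750 12.0625]
BᵀPA = [-13.2500 -26.5000; 7.6250 15.2500]
K = S⁻¹·BᵀPA = [-0.6055 -1.2110; -0.0393 -0.0785]
A−BK = [-0.1325 -0.2650; 0.3749 0.7498]
AᵀP(A−BK) = [0.7765 1.5530; 1.5530 3.1060]
P' = Q + AᵀP(A−BK) = [13.7765 4.5530; 4.5530 5.3560]
tr(P') = 19.1325


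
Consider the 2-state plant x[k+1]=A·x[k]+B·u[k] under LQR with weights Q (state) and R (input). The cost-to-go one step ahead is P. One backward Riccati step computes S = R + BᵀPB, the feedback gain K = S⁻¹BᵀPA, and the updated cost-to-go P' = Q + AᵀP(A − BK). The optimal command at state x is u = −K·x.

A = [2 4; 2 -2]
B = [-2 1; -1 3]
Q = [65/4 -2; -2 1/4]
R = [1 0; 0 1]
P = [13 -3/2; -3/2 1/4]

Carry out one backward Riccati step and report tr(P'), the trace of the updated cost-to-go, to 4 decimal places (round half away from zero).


BᵀP = [-24.5000 2.7500; 8.5000 -0.7500]
S = R + BᵀPB = [1 0; 0 1] + [46.2500 -16.2500; -16.2500 6.2500] = [47.2500 -16.2500; -16.2500 7.2500]
BᵀPA = [-43.5000 -103.5000; 15.5000 35.5000]
K = S⁻¹·BᵀPA = [-0.8089 -2.2102; 0.3248 -0.0573]
A−BK = [0.0573 -0.3631; 0.2166 -4.0382]
AᵀP(A−BK) = [0.7771 1.7452; 1.7452 6.2803]
P' = Q + AᵀP(A−BK) = [17.0271 -0.2548; -0.2548 6.5303]
tr(P') = 23.5573

23.5573


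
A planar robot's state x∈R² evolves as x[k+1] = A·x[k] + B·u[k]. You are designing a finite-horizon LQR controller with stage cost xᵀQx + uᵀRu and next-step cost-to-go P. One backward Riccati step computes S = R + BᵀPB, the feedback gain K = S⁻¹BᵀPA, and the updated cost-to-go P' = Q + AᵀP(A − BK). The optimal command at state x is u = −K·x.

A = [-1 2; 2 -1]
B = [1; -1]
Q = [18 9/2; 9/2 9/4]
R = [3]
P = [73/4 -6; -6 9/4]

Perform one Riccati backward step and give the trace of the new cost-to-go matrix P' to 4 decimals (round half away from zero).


BᵀP = [24.2500 -8.2500]
S = R + BᵀPB = [3] + [32.5000] = [35.5000]
BᵀPA = [-40.7500 56.7500]
K = S⁻¹·BᵀPA = [-1.1479 1.5986]
A−BK = [0.1479 0.4014; 0.8521 0.5986]
AᵀP(A−BK) = [4.4736 -5.8574; -5.8574 8.5299]
P' = Q + AᵀP(A−BK) = [22.4736 -1.3574; -1.3574 10.7799]
tr(P') = 33.2535

33.2535


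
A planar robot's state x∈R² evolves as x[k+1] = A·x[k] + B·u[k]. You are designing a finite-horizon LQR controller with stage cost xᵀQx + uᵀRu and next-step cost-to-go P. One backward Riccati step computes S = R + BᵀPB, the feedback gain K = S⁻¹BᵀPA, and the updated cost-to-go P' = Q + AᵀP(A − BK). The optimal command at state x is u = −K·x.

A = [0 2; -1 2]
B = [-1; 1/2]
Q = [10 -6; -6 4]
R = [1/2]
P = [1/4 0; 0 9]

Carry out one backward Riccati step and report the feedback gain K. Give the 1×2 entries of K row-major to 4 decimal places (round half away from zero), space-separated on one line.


BᵀP = [-0.2500 4.5000]
S = R + BᵀPB = [1/2] + [2.5000] = [3.0000]
BᵀPA = [-4.5000 8.5000]
K = S⁻¹·BᵀPA = [-1.5000 2.8333]
A−BK = [-1.5000 4.8333; -0.2500 0.5833]
AᵀP(A−BK) = [2.2500 -5.2500; -5.2500 12.9167]
P' = Q + AᵀP(A−BK) = [12.2500 -11.2500; -11.2500 16.9167]
tr(P') = 29.1667

-1.5000 2.8333


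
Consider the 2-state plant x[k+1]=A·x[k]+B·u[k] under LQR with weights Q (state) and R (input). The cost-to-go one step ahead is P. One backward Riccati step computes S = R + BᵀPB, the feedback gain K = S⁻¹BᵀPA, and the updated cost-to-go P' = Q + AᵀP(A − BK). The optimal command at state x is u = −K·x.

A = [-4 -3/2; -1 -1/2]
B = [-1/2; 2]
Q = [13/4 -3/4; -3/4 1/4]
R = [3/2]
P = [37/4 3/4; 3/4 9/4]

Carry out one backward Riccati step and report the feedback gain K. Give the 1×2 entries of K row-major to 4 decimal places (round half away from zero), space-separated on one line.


0.7403 0.2320

BᵀP = [-3.1250 4.1250]
S = R + BᵀPB = [3/2] + [9.8125] = [11.3125]
BᵀPA = [8.3750 2.6250]
K = S⁻¹·BᵀPA = [0.7403 0.2320]
A−BK = [-3.6298 -1.3840; -2.4807 -0.9641]
AᵀP(A−BK) = [150.0497 57.3066; 57.3066 21.8909]
P' = Q + AᵀP(A−BK) = [153.2997 56.5566; 56.5566 22.1409]
tr(P') = 175.4406


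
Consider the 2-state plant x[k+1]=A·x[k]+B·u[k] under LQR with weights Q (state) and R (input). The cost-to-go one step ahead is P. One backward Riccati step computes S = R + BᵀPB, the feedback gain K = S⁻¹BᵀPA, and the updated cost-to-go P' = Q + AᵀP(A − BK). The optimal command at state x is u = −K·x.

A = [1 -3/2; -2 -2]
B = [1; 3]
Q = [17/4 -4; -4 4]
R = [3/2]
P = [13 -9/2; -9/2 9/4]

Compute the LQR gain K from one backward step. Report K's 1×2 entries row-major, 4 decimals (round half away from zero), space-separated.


-0.6452 -0.4839

BᵀP = [-0.5000 2.2500]
S = R + BᵀPB = [3/2] + [6.2500] = [7.7500]
BᵀPA = [-5.0000 -3.7500]
K = S⁻¹·BᵀPA = [-0.6452 -0.4839]
A−BK = [1.6452 -1.0161; -0.0645 -0.5484]
AᵀP(A−BK) = [36.7742 -17.4194; -17.4194 9.4355]
P' = Q + AᵀP(A−BK) = [41.0242 -21.4194; -21.4194 13.4355]
tr(P') = 54.4597


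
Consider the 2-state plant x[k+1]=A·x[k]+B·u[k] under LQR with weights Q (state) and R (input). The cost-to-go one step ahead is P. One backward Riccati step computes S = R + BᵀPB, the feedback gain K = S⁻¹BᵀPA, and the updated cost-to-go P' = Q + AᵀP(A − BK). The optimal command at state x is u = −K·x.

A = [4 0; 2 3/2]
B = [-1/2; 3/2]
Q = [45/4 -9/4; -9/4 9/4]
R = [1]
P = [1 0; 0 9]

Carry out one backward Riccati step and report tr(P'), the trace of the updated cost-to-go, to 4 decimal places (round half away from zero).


37.6076

BᵀP = [-0.5000 13.5000]
S = R + BᵀPB = [1] + [20.5000] = [21.5000]
BᵀPA = [25.0000 20.2500]
K = S⁻¹·BᵀPA = [1.1628 0.9419]
A−BK = [4.5814 0.4709; 0.2558 0.0872]
AᵀP(A−BK) = [22.9302 3.4535; 3.4535 1.1773]
P' = Q + AᵀP(A−BK) = [34.1802 1.2035; 1.2035 3.4273]
tr(P') = 37.6076


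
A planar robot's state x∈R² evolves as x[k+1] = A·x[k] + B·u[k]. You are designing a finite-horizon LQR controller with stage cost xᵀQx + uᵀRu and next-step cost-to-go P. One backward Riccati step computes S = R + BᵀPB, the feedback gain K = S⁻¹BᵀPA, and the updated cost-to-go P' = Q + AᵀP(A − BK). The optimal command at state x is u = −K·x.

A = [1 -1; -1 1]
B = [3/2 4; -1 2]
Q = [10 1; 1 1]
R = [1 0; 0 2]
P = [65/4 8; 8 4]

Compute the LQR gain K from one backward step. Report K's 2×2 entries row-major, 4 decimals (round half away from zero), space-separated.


0.1204 -0.1204 0.0768 -0.0768

BᵀP = [16.3750 8.0000; 81.0000 40.0000]
S = R + BᵀPB = [1 0; 0 2] + [16.5625 81.5000; 81.5000 404.0000] = [17.5625 81.5000; 81.5000 406.0000]
BᵀPA = [8.3750 -8.3750; 41.0000 -41.0000]
K = S⁻¹·BᵀPA = [0.1204 -0.1204; 0.0768 -0.0768]
A−BK = [0.5122 -0.5122; -1.0333 1.0333]
AᵀP(A−BK) = [0.0922 -0.0922; -0.0922 0.0922]
P' = Q + AᵀP(A−BK) = [10.0922 0.9078; 0.9078 1.0922]
tr(P') = 11.1844


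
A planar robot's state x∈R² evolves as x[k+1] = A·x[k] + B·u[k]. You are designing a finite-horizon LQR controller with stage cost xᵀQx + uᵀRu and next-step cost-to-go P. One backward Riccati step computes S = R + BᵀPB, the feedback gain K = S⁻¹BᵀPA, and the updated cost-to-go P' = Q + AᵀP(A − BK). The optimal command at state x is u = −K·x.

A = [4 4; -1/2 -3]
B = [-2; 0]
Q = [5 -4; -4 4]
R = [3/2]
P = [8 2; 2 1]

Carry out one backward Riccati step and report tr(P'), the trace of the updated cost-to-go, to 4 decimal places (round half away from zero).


22.7873

BᵀP = [-16.0000 -4.0000]
S = R + BᵀPB = [3/2] + [32.0000] = [33.5000]
BᵀPA = [-62.0000 -52.0000]
K = S⁻¹·BᵀPA = [-1.8507 -1.5522]
A−BK = [0.2985 0.8955; -0.5000 -3.0000]
AᵀP(A−BK) = [5.5037 5.2612; 5.2612 8.2836]
P' = Q + AᵀP(A−BK) = [10.5037 1.2612; 1.2612 12.2836]
tr(P') = 22.7873


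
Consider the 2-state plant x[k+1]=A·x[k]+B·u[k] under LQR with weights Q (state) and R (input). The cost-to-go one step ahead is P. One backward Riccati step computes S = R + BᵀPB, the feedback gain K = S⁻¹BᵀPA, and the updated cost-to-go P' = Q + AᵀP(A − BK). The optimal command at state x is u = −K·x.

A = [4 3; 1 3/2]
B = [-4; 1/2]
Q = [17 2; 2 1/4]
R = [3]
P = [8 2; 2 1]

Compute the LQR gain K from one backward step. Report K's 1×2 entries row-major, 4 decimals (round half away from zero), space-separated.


BᵀP = [-31.0000 -7.5000]
S = R + BᵀPB = [3] + [120.2500] = [123.2500]
BᵀPA = [-131.5000 -104.2500]
K = S⁻¹·BᵀPA = [-1.0669 -0.8458]
A−BK = [-0.2677 -0.3834; 1.5335 1.9229]
AᵀP(A−BK) = [4.6978 4.2718; 4.2718 4.0710]
P' = Q + AᵀP(A−BK) = [21.6978 6.2718; 6.2718 4.3210]
tr(P') = 26.0188

-1.0669 -0.8458


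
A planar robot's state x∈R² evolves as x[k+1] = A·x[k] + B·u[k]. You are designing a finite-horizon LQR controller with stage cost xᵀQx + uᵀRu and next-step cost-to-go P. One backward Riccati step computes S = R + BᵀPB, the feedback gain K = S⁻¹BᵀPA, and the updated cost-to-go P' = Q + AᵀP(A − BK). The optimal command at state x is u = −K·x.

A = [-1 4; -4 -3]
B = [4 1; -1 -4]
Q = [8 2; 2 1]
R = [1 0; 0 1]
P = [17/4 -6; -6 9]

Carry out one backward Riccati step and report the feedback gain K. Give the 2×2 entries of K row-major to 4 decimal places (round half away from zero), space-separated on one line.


BᵀP = [23.0000 -33.0000; 28.2500 -42.0000]
S = R + BᵀPB = [1 0; 0 1] + [125.0000 155.0000; 155.0000 196.2500] = [126.0000 155.0000; 155.0000 197.2500]
BᵀPA = [109.0000 191.0000; 139.7500 239.0000]
K = S⁻¹·BᵀPA = [-0.1943 0.7601; 0.8612 0.6144]
A−BK = [-1.0839 0.3452; -0.7495 0.2176]
AᵀP(A−BK) = [1.0797 0.2909; 0.2909 0.9864]
P' = Q + AᵀP(A−BK) = [9.0797 2.2909; 2.2909 1.9864]
tr(P') = 11.0661

-0.1943 0.7601 0.8612 0.6144
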